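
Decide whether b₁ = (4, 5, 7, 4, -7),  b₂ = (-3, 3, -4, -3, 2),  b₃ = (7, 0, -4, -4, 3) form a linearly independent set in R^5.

Place the vectors as rows of a 3×5 matrix and reduce to echelon form.
The reduction yields 3 nonzero rows, so the rank is 3.
Since rank = 3 (the number of vectors), the set is linearly independent.

linearly independent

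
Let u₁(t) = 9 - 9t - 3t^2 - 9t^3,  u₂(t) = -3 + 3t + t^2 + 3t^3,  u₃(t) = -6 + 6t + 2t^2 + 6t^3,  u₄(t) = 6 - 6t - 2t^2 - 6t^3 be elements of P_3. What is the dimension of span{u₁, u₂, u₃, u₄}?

1

Use coordinates relative to {1, t, …, t^3}.
Put the 4×4 matrix [u₁|u₂|u₃|u₄] into echelon form.
Reduction leaves 1 leading entry, giving rank 1.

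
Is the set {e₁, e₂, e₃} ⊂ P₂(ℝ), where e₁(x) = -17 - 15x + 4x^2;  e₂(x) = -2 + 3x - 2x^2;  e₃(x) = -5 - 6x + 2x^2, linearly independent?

Write each element as a coordinate vector in ℝ³ using {1, x, x^2}.
The matrix [e₁|e₂|e₃] has determinant 0.
A zero determinant means the columns are linearly dependent.

linearly dependent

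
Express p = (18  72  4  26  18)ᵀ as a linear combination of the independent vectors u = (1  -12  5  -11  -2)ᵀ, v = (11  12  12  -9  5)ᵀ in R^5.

Write p = α₁u + α₂v and equate components.
Row-reducing the augmented matrix gives the unique coefficients (α₁, α₂) = (-4, 2).

p = -4u + 2v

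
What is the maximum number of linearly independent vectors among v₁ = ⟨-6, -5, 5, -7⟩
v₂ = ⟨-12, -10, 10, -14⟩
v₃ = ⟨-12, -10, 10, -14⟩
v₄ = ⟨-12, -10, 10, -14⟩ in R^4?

Form the matrix with v₁, v₂, v₃, v₄ as columns and reduce.
Exactly 1 pivot survives; hence the rank is 1.

1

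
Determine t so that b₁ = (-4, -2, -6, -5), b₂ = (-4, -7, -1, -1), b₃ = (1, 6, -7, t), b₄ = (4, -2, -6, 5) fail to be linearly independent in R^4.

Dependence holds iff the 4×4 matrix [b₁ b₂ b₃ b₄] is singular.
The determinant works out to 320*t + 1200.
This vanishes exactly when t = -15/4.

t = -15/4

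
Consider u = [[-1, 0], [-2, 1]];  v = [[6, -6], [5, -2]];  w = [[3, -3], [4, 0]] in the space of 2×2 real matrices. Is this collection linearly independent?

linearly independent

Write each element as a coordinate vector in ℝ⁴ using {E₁₁, E₁₂, E₂₁, E₂₂}.
Place the vectors as rows of a 3×4 matrix and reduce to echelon form.
The reduction yields 3 nonzero rows, so the rank is 3.
Since rank = 3 (the number of vectors), the set is linearly independent.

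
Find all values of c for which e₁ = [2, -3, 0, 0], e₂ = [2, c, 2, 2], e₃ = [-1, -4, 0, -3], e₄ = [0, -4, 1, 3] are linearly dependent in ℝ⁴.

Dependence holds iff the 4×4 matrix [e₁ e₂ e₃ e₄] is singular.
Expanding, det = 6*c + 110.
Solving 6*c + 110 = 0 yields c = -55/3.

c = -55/3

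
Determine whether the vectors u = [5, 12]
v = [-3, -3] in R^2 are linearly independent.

linearly independent

The matrix [u|v] has determinant 21.
A nonzero determinant means the columns are linearly independent.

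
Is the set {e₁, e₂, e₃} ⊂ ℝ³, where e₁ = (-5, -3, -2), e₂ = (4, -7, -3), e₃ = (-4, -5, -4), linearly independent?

The matrix [e₁|e₂|e₃] has determinant -53.
A nonzero determinant means the columns are linearly independent.

linearly independent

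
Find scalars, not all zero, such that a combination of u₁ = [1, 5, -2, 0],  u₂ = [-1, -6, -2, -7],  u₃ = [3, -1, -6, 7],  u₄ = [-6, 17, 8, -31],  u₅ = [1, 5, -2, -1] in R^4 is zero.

Solve the homogeneous system with u₁, u₂, u₃, u₄, u₅ as columns by row-reducing the coefficient matrix.
The free variable yields coefficients (1, 1, -3, -1, 3) (any nonzero multiple also works).

u₁ + u₂ - 3u₃ - u₄ + 3u₅ = 0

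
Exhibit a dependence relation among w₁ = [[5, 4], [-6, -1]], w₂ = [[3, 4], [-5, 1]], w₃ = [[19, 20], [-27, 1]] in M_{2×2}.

2w₁ + 3w₂ - w₃ = 0

Write each element as a vector in ℝ⁴ using {E₁₁, E₁₂, E₂₁, E₂₂}.
Set up α₁w₁ + … + α₃w₃ = 0 and solve the homogeneous system.
One solution (up to scaling) is (2, 3, -1).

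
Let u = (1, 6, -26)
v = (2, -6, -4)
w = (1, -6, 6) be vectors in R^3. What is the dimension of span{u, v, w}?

dim = 2

Apply Gaussian elimination to the matrix whose rows are u, v, w.
There are 2 pivot columns, so rank = 2.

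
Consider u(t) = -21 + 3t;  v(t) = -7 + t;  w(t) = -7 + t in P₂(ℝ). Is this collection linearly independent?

Write each element as a coordinate vector in ℝ³ using {1, t, t^2}.
Two of the vectors are equal, giving an immediate dependence.

linearly dependent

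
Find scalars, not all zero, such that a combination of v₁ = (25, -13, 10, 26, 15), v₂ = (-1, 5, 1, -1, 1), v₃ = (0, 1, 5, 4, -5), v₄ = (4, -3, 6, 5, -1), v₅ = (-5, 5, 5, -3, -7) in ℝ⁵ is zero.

Write the vectors as columns of a matrix and find a nonzero vector in its null space.
One solution (up to scaling) is (1, -2, -1, -3, 3).

v₁ - 2v₂ - v₃ - 3v₄ + 3v₅ = 0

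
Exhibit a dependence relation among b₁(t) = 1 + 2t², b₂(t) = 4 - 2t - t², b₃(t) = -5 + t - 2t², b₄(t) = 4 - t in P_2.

b₁ + b₃ + b₄ = 0

Write each element as a vector in ℝ³ using {1, t, t²}.
Solve the homogeneous system with b₁, b₂, b₃, b₄ as columns by row-reducing the coefficient matrix.
A generator of the null space is (1, 0, 1, 1).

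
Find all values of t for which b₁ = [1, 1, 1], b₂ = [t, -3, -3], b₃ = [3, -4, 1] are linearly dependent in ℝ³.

t = -3

Dependence holds iff the 3×3 matrix [b₁ b₂ b₃] is singular.
Expanding, det = -5*t - 15.
Setting this to zero gives t = -3.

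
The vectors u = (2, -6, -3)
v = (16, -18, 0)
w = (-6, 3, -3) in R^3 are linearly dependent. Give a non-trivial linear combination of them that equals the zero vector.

2u - v - 2w = 0

Set up α₁u + … + α₃w = 0 and solve the homogeneous system.
The free variable yields coefficients (2, -1, -2) (any nonzero multiple also works).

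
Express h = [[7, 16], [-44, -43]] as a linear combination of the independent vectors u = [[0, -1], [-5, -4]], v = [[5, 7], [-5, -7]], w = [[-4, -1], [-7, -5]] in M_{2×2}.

h = 3u + 3v + 2w

Take coordinate vectors relative to {E₁₁, E₁₂, E₂₁, E₂₂}.
Since u, v, w are independent, the coefficients expressing h are uniquely determined by a linear system.
Row-reducing the augmented matrix gives the unique coefficients (a₁, a₂, a₃) = (3, 3, 2).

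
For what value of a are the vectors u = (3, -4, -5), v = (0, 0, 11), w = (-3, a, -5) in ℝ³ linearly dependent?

The set is linearly dependent precisely when det[u; v; w] = 0.
Expanding, det = 132 - 33*a.
Solving 132 - 33*a = 0 yields a = 4.

a = 4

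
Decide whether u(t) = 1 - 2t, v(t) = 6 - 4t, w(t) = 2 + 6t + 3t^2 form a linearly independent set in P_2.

Write each element as a coordinate vector in ℝ³ using {1, t, t^2}.
The matrix [u|v|w] has determinant 24.
A nonzero determinant means the columns are linearly independent.

linearly independent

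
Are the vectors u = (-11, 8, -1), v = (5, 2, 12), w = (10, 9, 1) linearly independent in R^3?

linearly independent

The matrix [u|v|w] has determinant 2061.
A nonzero determinant means the columns are linearly independent.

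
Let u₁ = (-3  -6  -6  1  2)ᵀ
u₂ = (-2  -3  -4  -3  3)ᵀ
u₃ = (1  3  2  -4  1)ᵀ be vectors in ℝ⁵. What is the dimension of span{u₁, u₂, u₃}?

dim = 2

Form the matrix with u₁, u₂, u₃ as columns and reduce.
Reduction leaves 2 leading entries, giving rank 2.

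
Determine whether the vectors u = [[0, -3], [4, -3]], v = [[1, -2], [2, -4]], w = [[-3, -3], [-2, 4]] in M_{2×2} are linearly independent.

Write each element as a coordinate vector in ℝ⁴ using {E₁₁, E₁₂, E₂₁, E₂₂}.
Place the vectors as rows of a 3×4 matrix and reduce to echelon form.
The reduction yields 3 nonzero rows, so the rank is 3.
Since rank = 3 (the number of vectors), the set is linearly independent.

linearly independent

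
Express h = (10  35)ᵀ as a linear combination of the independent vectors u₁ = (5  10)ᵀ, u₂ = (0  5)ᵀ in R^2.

Solve the system with u₁, u₂ as columns and h as the right-hand side.
Back-substitution yields (α₁, α₂) = (2, 3).

h = 2u₁ + 3u₂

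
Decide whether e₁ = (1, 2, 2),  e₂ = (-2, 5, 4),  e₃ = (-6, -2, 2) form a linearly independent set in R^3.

linearly independent

Form the 3×3 matrix with these as columns; its determinant is 46.
A nonzero determinant means the columns are linearly independent.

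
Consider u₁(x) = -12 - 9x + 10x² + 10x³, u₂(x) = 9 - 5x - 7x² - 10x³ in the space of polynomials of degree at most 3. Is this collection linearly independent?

Write each element as a coordinate vector in ℝ⁴ using {1, x, …, x³}.
Place the vectors as rows of a 2×4 matrix and reduce to echelon form.
The reduction yields 2 nonzero rows, so the rank is 2.
Since rank = 2 (the number of vectors), the set is linearly independent.

linearly independent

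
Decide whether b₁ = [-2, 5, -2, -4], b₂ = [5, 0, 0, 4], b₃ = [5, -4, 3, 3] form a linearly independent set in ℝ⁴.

linearly independent

Place the vectors as rows of a 3×4 matrix and reduce to echelon form.
The reduction yields 3 nonzero rows, so the rank is 3.
Since rank = 3 (the number of vectors), the set is linearly independent.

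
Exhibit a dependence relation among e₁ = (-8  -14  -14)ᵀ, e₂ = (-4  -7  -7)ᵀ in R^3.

e₁ - 2e₂ = 0

Write the vectors as columns of a matrix and find a nonzero vector in its null space.
One solution (up to scaling) is (1, -2).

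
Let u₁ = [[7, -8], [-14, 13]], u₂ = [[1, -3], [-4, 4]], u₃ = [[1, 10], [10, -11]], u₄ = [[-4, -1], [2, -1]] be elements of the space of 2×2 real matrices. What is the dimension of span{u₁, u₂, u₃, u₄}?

Pass to coordinate vectors with respect to the basis {E₁₁, E₁₂, E₂₁, E₂₂}.
Put the 4×4 matrix [u₁|u₂|u₃|u₄] into echelon form.
Reduction leaves 2 leading entries, giving rank 2.

2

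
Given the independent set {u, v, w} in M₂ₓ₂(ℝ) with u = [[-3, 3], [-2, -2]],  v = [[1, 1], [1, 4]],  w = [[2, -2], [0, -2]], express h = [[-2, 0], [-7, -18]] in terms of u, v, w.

h = 3u - v + 4w

Work in coordinates with respect to the standard basis {E₁₁, E₁₂, E₂₁, E₂₂}.
Solve the system with u, v, w as columns and h as the right-hand side.
The system has the unique solution (c₁, c₂, c₃) = (3, -1, 4).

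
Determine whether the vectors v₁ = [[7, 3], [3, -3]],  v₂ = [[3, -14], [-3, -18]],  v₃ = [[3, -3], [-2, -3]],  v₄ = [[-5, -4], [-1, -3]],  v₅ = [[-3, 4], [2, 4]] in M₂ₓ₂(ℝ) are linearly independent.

Write each element as a coordinate vector in ℝ⁴ using {E₁₁, E₁₂, E₂₁, E₂₂}.
There are 5 vectors in a 4-dimensional space, so they cannot be linearly independent.

linearly dependent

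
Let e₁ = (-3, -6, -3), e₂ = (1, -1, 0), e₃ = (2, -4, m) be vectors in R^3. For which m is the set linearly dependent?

Dependence holds iff the 3×3 matrix [e₁ e₂ e₃] is singular.
Expanding, det = 9*m + 6.
This vanishes exactly when m = -2/3.

m = -2/3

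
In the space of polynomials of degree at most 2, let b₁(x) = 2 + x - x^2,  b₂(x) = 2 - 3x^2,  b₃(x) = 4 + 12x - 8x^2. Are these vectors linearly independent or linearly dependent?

linearly independent

Write each element as a coordinate vector in ℝ³ using {1, x, x^2}.
Form the 3×3 matrix with these as columns; its determinant is 52.
A nonzero determinant means the columns are linearly independent.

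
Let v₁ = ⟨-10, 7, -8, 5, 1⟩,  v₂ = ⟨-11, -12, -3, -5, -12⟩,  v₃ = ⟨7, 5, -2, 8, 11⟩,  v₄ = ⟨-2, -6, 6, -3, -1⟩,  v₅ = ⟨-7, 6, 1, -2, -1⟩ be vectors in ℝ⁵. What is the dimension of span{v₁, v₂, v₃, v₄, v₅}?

Apply Gaussian elimination to the matrix whose rows are v₁, v₂, v₃, v₄, v₅.
Exactly 5 pivots survive; hence the rank is 5.

dim = 5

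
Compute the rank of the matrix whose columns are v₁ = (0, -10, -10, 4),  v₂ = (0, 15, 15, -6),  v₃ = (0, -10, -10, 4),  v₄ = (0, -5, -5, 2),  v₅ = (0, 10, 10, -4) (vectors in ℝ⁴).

Row-reduce the 5×4 matrix with these as rows.
There is 1 pivot column, so rank = 1.
(With 5 elements in a 4-dimensional space the rank is at most 4.)

rank 1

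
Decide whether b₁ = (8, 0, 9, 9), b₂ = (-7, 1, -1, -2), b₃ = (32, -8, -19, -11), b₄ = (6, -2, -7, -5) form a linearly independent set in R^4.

Row-reduce the matrix whose columns are b₁, b₂, b₃, b₄.
The reduction yields 2 nonzero rows, so the rank is 2.
Since rank 2 < 4, the set is linearly dependent.
Indeed 3b₁ + 8b₂ + b₃ = 0.

linearly dependent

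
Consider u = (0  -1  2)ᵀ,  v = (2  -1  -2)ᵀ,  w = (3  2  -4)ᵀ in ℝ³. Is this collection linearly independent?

Form the 3×3 matrix with these as columns; its determinant is 12.
A nonzero determinant means the columns are linearly independent.

linearly independent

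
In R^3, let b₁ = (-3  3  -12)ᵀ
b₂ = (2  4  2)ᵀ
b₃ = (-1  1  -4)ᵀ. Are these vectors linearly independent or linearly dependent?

linearly dependent

One vector is a scalar multiple of another, so the set is dependent.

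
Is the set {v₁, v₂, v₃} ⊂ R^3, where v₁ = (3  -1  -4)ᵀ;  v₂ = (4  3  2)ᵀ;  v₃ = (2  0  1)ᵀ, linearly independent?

linearly independent

Form the 3×3 matrix with these as columns; its determinant is 33.
A nonzero determinant means the columns are linearly independent.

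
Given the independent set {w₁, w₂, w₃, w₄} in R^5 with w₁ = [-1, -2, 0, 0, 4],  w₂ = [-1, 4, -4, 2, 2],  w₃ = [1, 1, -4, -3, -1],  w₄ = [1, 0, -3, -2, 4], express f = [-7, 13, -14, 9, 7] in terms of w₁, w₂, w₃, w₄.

f = 2w₁ + 4w₂ + w₃ - 2w₄

Write f = c₁w₁ + … + c₄w₄ and equate components.
Back-substitution yields (c₁, …, c₄) = (2, 4, 1, -2).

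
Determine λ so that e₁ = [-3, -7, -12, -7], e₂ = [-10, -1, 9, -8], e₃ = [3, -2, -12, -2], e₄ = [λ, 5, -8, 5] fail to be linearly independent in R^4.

λ = 48/5

Place the vectors as rows of a 4×4 matrix; dependence ⇔ determinant zero.
The determinant works out to 4032 - 420*λ.
Solving 4032 - 420*λ = 0 yields λ = 48/5.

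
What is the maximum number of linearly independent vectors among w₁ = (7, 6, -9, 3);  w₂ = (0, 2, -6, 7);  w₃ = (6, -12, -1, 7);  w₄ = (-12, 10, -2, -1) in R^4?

Put the 4×4 matrix [w₁|w₂|w₃|w₄] into echelon form.
Reduction leaves 4 leading entries, giving rank 4.

4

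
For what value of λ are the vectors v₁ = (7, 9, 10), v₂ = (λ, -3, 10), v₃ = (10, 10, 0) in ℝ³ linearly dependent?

Place the vectors as rows of a 3×3 matrix; dependence ⇔ determinant zero.
The determinant works out to 100*λ + 500.
This vanishes exactly when λ = -5.

λ = -5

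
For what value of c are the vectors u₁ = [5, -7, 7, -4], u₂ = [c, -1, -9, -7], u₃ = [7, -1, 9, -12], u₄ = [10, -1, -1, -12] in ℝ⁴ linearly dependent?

Place the vectors as rows of a 4×4 matrix; dependence ⇔ determinant zero.
The determinant works out to 6880 - 800*c.
This vanishes exactly when c = 43/5.

c = 43/5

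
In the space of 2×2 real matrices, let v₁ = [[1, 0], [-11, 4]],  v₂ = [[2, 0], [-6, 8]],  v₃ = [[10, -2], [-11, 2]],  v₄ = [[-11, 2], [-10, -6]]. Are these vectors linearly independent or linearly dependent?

Take coordinates with respect to the standard basis {E₁₁, E₁₂, E₂₁, E₂₂}.
Form the 4×4 matrix with these as columns; its determinant is 0.
A zero determinant means the columns are linearly dependent.
Indeed 3v₁ - 2v₂ - v₃ - v₄ = 0.

linearly dependent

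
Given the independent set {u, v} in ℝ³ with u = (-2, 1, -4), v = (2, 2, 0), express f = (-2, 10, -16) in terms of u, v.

Solve the system with u, v as columns and f as the right-hand side.
Back-substitution yields (α₁, α₂) = (4, 3).

f = 4u + 3v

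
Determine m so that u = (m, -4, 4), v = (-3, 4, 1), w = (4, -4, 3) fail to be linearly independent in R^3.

m = 17/4

Place the vectors as rows of a 3×3 matrix; dependence ⇔ determinant zero.
Expanding, det = 16*m - 68.
Setting this to zero gives m = 17/4.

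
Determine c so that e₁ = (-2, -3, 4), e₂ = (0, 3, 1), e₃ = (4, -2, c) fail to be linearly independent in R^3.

The set is linearly dependent precisely when det[e₁; e₂; e₃] = 0.
The determinant works out to -6*c - 64.
This vanishes exactly when c = -32/3.

c = -32/3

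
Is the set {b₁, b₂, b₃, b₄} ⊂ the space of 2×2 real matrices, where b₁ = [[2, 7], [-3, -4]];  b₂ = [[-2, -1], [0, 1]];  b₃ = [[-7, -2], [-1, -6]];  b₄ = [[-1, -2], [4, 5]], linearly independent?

Take coordinates with respect to the standard basis {E₁₁, E₁₂, E₂₁, E₂₂}.
Form the 4×4 matrix with these as columns; its determinant is 330.
A nonzero determinant means the columns are linearly independent.

linearly independent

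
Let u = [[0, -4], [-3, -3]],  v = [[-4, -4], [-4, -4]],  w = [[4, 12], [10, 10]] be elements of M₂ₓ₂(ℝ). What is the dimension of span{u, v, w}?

Represent each element by its coordinate vector in ℝ⁴.
Put the 4×3 matrix [u|v|w] into echelon form.
The echelon form has 2 nonzero rows, so the rank is 2.

2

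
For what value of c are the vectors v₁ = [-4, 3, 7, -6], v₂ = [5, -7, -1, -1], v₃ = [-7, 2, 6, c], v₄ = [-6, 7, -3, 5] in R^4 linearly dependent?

c = -36/7

The vectors are dependent exactly when the determinant of the matrix with rows v₁, v₂, v₃, v₄ vanishes.
Cofactor expansion gives det = 98*c + 504.
Solving 98*c + 504 = 0 yields c = -36/7.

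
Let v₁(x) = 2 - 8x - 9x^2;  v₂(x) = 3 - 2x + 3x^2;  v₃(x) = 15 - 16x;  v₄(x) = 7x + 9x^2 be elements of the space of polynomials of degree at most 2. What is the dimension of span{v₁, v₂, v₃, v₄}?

Represent each element by its coordinate vector in ℝ³.
Put the 3×4 matrix [v₁|v₂|v₃|v₄] into echelon form.
Exactly 3 pivots survive; hence the rank is 3.
(With 4 elements in a 3-dimensional space the rank is at most 3.)

dim = 3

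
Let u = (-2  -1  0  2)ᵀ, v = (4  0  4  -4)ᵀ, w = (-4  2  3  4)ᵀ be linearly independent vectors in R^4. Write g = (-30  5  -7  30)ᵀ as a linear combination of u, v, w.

g = u - 4v + 3w

Since u, v, w are independent, the coefficients expressing g are uniquely determined by a linear system.
Row-reducing the augmented matrix gives the unique coefficients (a₁, a₂, a₃) = (1, -4, 3).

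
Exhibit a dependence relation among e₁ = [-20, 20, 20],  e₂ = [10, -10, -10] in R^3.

e₁ + 2e₂ = 0

Solve the homogeneous system with e₁, e₂ as columns by row-reducing the coefficient matrix.
The free variable yields coefficients (1, 2) (any nonzero multiple also works).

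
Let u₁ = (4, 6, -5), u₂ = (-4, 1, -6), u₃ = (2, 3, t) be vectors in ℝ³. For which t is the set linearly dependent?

Place the vectors as rows of a 3×3 matrix; dependence ⇔ determinant zero.
Cofactor expansion gives det = 28*t + 70.
Setting this to zero gives t = -5/2.

t = -5/2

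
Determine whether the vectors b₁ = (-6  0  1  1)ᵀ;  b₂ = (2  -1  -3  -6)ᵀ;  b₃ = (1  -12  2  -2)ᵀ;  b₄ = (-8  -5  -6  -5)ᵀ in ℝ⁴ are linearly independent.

Form the 4×4 matrix with these as columns; its determinant is 2128.
A nonzero determinant means the columns are linearly independent.

linearly independent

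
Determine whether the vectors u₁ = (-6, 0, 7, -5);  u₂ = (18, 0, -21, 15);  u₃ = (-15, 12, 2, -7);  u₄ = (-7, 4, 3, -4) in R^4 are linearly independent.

linearly dependent

Form the 4×4 matrix with these as columns; its determinant is 0.
A zero determinant means the columns are linearly dependent.
Indeed 3u₁ + u₂ = 0.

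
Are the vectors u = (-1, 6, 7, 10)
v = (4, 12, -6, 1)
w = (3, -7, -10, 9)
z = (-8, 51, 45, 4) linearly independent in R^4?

linearly dependent

Place the vectors as rows of a 4×4 matrix and reduce to echelon form.
The reduction yields 3 nonzero rows, so the rank is 3.
Since rank 3 < 4, the set is linearly dependent.
Indeed 3u + v - 3w - z = 0.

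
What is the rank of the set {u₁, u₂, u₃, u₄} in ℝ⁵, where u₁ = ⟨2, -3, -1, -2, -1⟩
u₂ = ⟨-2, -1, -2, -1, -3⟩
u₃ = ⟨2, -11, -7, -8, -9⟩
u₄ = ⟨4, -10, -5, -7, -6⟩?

2

Apply Gaussian elimination to the matrix whose rows are u₁, u₂, u₃, u₄.
Reduction leaves 2 leading entries, giving rank 2.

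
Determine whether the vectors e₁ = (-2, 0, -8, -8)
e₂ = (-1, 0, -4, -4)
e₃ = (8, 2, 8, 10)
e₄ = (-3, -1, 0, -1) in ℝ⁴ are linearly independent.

linearly dependent

One vector is a scalar multiple of another, so the set is dependent.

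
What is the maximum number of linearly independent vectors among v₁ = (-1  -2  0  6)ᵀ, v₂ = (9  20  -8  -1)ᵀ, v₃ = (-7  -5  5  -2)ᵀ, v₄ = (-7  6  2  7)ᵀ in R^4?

3

Apply Gaussian elimination to the matrix whose rows are v₁, v₂, v₃, v₄.
The echelon form has 3 nonzero rows, so the rank is 3.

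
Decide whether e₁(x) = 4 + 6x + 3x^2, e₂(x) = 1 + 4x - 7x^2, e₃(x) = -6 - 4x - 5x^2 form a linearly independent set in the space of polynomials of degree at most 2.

Write each element as a coordinate vector in ℝ³ using {1, x, x^2}.
Form the 3×3 matrix with these as columns; its determinant is 150.
A nonzero determinant means the columns are linearly independent.

linearly independent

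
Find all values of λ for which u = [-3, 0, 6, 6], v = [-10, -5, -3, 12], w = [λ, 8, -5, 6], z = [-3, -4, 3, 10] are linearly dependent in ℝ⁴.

The set is linearly dependent precisely when det[u; v; w; z] = 0.
Expanding, det = -150*λ - 4950.
This vanishes exactly when λ = -33.

λ = -33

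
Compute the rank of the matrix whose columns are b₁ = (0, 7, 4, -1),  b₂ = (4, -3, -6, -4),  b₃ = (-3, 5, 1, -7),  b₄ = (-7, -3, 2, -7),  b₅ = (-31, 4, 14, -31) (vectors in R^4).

4

Put the 4×5 matrix [b₁|b₂|b₃|b₄|b₅] into echelon form.
There are 4 pivot columns, so rank = 4.
(With 5 elements in a 4-dimensional space the rank is at most 4.)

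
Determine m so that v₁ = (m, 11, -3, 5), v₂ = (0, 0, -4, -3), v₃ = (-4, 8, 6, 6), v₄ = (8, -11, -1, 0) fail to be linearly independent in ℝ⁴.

m = -8/9

The set is linearly dependent precisely when det[v₁; v₂; v₃; v₄] = 0.
The determinant works out to 90*m + 80.
Setting this to zero gives m = -8/9.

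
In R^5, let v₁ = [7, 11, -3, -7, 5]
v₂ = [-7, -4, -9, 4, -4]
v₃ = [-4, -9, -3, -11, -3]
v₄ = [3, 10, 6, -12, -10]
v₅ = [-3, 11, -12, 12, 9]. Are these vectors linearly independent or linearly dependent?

linearly independent

Place the vectors as rows of a 5×5 matrix and reduce to echelon form.
The reduction yields 5 nonzero rows, so the rank is 5.
Since rank = 5 (the number of vectors), the set is linearly independent.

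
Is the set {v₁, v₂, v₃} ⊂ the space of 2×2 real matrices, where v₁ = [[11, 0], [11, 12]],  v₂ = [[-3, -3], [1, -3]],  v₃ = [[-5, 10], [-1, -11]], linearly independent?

Write each element as a coordinate vector in ℝ⁴ using {E₁₁, E₁₂, E₂₁, E₂₂}.
Place the vectors as rows of a 3×4 matrix and reduce to echelon form.
The reduction yields 3 nonzero rows, so the rank is 3.
Since rank = 3 (the number of vectors), the set is linearly independent.

linearly independent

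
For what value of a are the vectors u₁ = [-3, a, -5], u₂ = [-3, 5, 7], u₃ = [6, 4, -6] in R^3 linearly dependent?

a = -16

The vectors are dependent exactly when the determinant of the matrix with rows u₁, u₂, u₃ vanishes.
The determinant works out to 24*a + 384.
Solving 24*a + 384 = 0 yields a = -16.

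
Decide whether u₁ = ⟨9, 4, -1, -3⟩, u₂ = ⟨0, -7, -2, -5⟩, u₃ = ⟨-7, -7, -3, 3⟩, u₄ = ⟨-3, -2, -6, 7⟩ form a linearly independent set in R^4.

The matrix [u₁|u₂|u₃|u₄] has determinant -245.
A nonzero determinant means the columns are linearly independent.

linearly independent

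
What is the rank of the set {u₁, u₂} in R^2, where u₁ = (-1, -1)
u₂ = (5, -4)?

Apply Gaussian elimination to the matrix whose rows are u₁, u₂.
There are 2 pivot columns, so rank = 2.

rank 2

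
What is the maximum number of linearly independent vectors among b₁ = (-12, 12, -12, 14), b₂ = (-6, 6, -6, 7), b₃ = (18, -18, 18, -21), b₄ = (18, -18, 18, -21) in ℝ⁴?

Put the 4×4 matrix [b₁|b₂|b₃|b₄] into echelon form.
Exactly 1 pivot survives; hence the rank is 1.

1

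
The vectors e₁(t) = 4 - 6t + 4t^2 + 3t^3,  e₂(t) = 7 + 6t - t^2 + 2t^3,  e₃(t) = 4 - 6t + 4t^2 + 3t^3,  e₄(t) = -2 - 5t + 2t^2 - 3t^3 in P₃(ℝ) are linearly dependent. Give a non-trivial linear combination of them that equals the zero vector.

e₁ - e₃ = 0

Take coordinates with respect to {1, t, …, t^3}.
Solve the homogeneous system with e₁, e₂, e₃, e₄ as columns by row-reducing the coefficient matrix.
A generator of the null space is (1, 0, -1, 0).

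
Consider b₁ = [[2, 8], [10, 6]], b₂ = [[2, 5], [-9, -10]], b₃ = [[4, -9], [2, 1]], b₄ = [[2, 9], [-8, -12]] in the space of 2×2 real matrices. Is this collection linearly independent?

linearly independent

Take coordinates with respect to the standard basis {E₁₁, E₁₂, E₂₁, E₂₂}.
Row-reduce the matrix whose columns are b₁, b₂, b₃, b₄.
The reduction yields 4 nonzero rows, so the rank is 4.
Since rank = 4 (the number of vectors), the set is linearly independent.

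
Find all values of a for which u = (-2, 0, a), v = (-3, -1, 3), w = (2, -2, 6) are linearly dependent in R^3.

Dependence holds iff the 3×3 matrix [u v w] is singular.
Cofactor expansion gives det = 8*a.
This vanishes exactly when a = 0.

a = 0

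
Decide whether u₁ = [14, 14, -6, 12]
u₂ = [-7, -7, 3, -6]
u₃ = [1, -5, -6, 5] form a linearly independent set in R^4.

Row-reduce the matrix whose columns are u₁, u₂, u₃.
The reduction yields 2 nonzero rows, so the rank is 2.
Since rank 2 < 3, the set is linearly dependent.
Indeed u₁ + 2u₂ = 0.

linearly dependent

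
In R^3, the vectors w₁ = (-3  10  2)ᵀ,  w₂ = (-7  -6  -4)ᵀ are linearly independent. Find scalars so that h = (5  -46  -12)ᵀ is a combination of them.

h = -4w₁ + w₂

Set up the augmented matrix [w₁ | w₂ | h] and row-reduce.
The system has the unique solution (α₁, α₂) = (-4, 1).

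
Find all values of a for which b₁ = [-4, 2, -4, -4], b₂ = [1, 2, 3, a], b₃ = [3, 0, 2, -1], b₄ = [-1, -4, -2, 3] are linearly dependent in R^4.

a = 5/3

The set is linearly dependent precisely when det[b₁; b₂; b₃; b₄] = 0.
The determinant works out to 24*a - 40.
Setting this to zero gives a = 5/3.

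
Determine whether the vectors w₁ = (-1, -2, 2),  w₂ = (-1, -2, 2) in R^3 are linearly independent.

Two of the vectors are equal, giving an immediate dependence.

linearly dependent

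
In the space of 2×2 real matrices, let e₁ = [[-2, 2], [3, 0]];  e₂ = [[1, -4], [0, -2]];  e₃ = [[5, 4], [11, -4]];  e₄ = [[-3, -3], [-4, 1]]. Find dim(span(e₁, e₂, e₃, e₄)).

Pass to coordinate vectors with respect to the basis {E₁₁, E₁₂, E₂₁, E₂₂}.
Apply Gaussian elimination to the matrix whose rows are e₁, e₂, e₃, e₄.
There are 3 pivot columns, so rank = 3.

dim = 3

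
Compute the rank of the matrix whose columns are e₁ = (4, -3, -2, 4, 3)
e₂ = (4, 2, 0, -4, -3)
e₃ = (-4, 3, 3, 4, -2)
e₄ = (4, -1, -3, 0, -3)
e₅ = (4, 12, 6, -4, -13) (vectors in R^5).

4

Put the 5×5 matrix [e₁|e₂|e₃|e₄|e₅] into echelon form.
Reduction leaves 4 leading entries, giving rank 4.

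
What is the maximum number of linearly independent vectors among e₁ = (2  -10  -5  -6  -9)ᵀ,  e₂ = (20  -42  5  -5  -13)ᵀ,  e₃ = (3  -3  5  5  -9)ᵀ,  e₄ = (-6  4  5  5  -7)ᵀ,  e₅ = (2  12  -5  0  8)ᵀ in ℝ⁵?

Apply Gaussian elimination to the matrix whose rows are e₁, e₂, e₃, e₄, e₅.
There are 4 pivot columns, so rank = 4.

4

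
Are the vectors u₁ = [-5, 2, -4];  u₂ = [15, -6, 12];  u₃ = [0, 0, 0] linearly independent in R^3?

One of the vectors is the zero vector, so the set is linearly dependent.

linearly dependent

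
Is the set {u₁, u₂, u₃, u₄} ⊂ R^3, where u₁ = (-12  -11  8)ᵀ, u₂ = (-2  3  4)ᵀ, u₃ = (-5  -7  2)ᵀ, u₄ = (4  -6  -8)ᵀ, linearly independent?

linearly dependent

There are 4 vectors in a 3-dimensional space, so they cannot be linearly independent.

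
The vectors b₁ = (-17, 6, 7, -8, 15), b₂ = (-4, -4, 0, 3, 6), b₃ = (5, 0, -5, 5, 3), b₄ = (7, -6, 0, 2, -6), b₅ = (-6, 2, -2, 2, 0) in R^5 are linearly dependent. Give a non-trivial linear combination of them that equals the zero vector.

Set up α₁b₁ + … + α₅b₅ = 0 and solve the homogeneous system.
A generator of the null space is (1, -1, 1, 2, 1).

b₁ - b₂ + b₃ + 2b₄ + b₅ = 0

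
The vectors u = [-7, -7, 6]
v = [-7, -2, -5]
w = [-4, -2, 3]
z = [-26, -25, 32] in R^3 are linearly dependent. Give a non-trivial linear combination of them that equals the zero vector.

3u - v + 3w - z = 0

Set up α₁u + … + α₄z = 0 and solve the homogeneous system.
A generator of the null space is (3, -1, 3, -1).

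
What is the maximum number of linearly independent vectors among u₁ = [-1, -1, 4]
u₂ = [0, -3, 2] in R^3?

Form the matrix with u₁, u₂ as columns and reduce.
There are 2 pivot columns, so rank = 2.

2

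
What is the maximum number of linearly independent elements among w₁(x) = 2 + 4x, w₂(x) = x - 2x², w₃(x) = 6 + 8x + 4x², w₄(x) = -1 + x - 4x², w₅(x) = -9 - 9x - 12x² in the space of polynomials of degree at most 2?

3

Use coordinates relative to {1, x, x²}.
Row-reduce the 5×3 matrix with these as rows.
Reduction leaves 3 leading entries, giving rank 3.
(With 5 elements in a 3-dimensional space the rank is at most 3.)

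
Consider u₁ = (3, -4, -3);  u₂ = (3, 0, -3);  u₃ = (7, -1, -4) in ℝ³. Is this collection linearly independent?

linearly independent

The matrix [u₁|u₂|u₃] has determinant 36.
A nonzero determinant means the columns are linearly independent.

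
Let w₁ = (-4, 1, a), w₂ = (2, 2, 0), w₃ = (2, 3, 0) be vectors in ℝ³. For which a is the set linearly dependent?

The vectors are dependent exactly when the determinant of the matrix with rows w₁, w₂, w₃ vanishes.
Expanding, det = 2*a.
This vanishes exactly when a = 0.

a = 0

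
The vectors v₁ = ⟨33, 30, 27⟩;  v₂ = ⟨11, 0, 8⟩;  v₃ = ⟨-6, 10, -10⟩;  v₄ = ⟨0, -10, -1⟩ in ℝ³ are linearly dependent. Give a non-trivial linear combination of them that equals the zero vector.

Row-reduce the matrix with v₁, v₂, v₃, v₄ as columns; the null space gives the coefficients.
A generator of the null space is (1, -3, 0, 3).

v₁ - 3v₂ + 3v₄ = 0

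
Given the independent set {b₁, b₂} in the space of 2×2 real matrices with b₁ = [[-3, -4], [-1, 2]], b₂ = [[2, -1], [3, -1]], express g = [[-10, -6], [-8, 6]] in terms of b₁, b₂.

g = 2b₁ - 2b₂

Take coordinate vectors relative to {E₁₁, E₁₂, E₂₁, E₂₂}.
Solve the system with b₁, b₂ as columns and g as the right-hand side.
The system has the unique solution (c₁, c₂) = (2, -2).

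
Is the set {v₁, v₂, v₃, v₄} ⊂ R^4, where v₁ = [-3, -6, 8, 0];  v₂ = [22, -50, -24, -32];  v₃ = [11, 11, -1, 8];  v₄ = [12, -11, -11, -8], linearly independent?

linearly dependent

Form the 4×4 matrix with these as columns; its determinant is 0.
A zero determinant means the columns are linearly dependent.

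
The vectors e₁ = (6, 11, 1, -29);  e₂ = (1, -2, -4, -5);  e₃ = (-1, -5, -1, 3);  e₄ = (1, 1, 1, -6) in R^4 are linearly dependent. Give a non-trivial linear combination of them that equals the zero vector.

e₁ - e₂ + 2e₃ - 3e₄ = 0

Write the vectors as columns of a matrix and find a nonzero vector in its null space.
A generator of the null space is (1, -1, 2, -3).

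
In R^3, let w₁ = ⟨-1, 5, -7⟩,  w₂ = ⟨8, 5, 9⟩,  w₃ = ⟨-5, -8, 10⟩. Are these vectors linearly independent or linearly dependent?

linearly independent

Form the 3×3 matrix with these as columns; its determinant is -474.
A nonzero determinant means the columns are linearly independent.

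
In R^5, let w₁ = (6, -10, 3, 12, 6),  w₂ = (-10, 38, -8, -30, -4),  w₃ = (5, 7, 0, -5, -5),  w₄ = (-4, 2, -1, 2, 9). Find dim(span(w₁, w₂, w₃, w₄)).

dim = 3

Put the 5×4 matrix [w₁|w₂|w₃|w₄] into echelon form.
There are 3 pivot columns, so rank = 3.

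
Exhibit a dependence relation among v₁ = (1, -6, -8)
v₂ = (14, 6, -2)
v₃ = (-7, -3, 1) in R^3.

Set up α₁v₁ + … + α₃v₃ = 0 and solve the homogeneous system.
The free variable yields coefficients (0, 1, 2) (any nonzero multiple also works).

v₂ + 2v₃ = 0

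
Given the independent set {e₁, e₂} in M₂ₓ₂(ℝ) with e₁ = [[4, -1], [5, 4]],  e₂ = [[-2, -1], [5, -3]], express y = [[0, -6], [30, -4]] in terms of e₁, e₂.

Take coordinate vectors relative to {E₁₁, E₁₂, E₂₁, E₂₂}.
Solve the system with e₁, e₂ as columns and y as the right-hand side.
The system has the unique solution (a₁, a₂) = (2, 4).

y = 2e₁ + 4e₂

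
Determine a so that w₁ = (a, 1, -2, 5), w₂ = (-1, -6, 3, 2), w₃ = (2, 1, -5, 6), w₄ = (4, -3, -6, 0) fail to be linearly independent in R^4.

Dependence holds iff the 4×4 matrix [w₁ w₂ w₃ w₄] is singular.
Cofactor expansion gives det = 117 - 312*a.
Setting this to zero gives a = 3/8.

a = 3/8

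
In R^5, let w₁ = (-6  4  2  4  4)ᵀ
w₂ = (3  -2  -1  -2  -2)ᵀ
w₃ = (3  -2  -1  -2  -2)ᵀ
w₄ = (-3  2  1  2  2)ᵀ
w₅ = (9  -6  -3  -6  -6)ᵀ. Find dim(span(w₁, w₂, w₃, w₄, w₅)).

Form the matrix with w₁, w₂, w₃, w₄, w₅ as columns and reduce.
The echelon form has 1 nonzero row, so the rank is 1.

1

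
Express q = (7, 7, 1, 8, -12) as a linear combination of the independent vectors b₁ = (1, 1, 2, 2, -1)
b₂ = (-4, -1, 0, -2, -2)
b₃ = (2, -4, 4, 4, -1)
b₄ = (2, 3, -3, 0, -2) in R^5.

Since b₁, b₂, b₃, b₄ are independent, the coefficients expressing q are uniquely determined by a linear system.
Row-reducing the augmented matrix gives the unique coefficients (c₁, …, c₄) = (3, 1, 1, 3).

q = 3b₁ + b₂ + b₃ + 3b₄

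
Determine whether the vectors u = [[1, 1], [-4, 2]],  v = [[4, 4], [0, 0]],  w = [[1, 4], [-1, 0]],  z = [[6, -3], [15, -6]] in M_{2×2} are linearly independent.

Write each element as a coordinate vector in ℝ⁴ using {E₁₁, E₁₂, E₂₁, E₂₂}.
Place the vectors as rows of a 4×4 matrix and reduce to echelon form.
The reduction yields 3 nonzero rows, so the rank is 3.
Since rank 3 < 4, the set is linearly dependent.
Indeed 3u - 3v + 3w + z = 0.

linearly dependent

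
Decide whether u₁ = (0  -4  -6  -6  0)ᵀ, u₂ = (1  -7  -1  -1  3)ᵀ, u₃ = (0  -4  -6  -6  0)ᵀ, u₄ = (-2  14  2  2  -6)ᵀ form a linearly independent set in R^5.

linearly dependent

Row-reduce the matrix whose columns are u₁, u₂, u₃, u₄.
The reduction yields 2 nonzero rows, so the rank is 2.
Since rank 2 < 4, the set is linearly dependent.
Indeed u₁ - u₃ = 0.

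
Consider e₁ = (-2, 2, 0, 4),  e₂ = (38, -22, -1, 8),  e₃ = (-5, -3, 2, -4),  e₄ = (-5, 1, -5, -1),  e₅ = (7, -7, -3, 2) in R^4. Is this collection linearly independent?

There are 5 vectors in a 4-dimensional space, so they cannot be linearly independent.

linearly dependent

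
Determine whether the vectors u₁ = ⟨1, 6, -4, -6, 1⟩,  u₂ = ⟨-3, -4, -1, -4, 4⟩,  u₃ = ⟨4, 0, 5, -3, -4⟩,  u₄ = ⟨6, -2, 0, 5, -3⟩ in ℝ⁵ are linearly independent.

Row-reduce the matrix whose columns are u₁, u₂, u₃, u₄.
The reduction yields 4 nonzero rows, so the rank is 4.
Since rank = 4 (the number of vectors), the set is linearly independent.

linearly independent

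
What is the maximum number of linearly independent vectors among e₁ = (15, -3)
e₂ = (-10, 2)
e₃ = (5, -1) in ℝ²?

Put the 2×3 matrix [e₁|e₂|e₃] into echelon form.
The echelon form has 1 nonzero row, so the rank is 1.
(With 3 elements in a 2-dimensional space the rank is at most 2.)

1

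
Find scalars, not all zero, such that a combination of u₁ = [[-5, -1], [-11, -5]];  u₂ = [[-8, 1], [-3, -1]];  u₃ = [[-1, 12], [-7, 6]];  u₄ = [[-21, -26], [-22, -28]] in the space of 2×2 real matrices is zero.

3u₁ + u₂ - 2u₃ - u₄ = 0

Pass to coordinate vectors relative to the basis {E₁₁, E₁₂, E₂₁, E₂₂}.
Write the vectors as columns of a matrix and find a nonzero vector in its null space.
A generator of the null space is (3, 1, -2, -1).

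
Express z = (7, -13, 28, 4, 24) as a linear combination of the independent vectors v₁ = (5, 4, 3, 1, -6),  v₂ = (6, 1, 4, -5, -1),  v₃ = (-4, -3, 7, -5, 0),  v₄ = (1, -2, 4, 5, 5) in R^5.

z = -v₁ + 2v₂ + v₃ + 4v₄

Solve the system with v₁, v₂, v₃, v₄ as columns and z as the right-hand side.
Back-substitution yields (c₁, …, c₄) = (-1, 2, 1, 4).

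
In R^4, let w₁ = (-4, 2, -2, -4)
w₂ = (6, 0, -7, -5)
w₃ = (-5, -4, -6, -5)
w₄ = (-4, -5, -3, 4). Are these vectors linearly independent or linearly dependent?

Form the 4×4 matrix with these as columns; its determinant is 1624.
A nonzero determinant means the columns are linearly independent.

linearly independent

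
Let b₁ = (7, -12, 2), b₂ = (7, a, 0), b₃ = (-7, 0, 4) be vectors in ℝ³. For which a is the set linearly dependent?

a = -8

Place the vectors as rows of a 3×3 matrix; dependence ⇔ determinant zero.
Expanding, det = 42*a + 336.
This vanishes exactly when a = -8.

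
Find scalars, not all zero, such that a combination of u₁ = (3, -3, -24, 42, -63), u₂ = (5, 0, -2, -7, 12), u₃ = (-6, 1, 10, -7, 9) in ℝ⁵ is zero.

Write the vectors as columns of a matrix and find a nonzero vector in its null space.
The free variable yields coefficients (1, 3, 3) (any nonzero multiple also works).

u₁ + 3u₂ + 3u₃ = 0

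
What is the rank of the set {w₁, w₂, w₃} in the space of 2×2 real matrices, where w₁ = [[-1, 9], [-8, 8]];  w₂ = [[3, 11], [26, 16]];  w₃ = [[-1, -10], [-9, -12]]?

Use coordinates relative to {E₁₁, E₁₂, E₂₁, E₂₂}.
Form the matrix with w₁, w₂, w₃ as columns and reduce.
The echelon form has 2 nonzero rows, so the rank is 2.

2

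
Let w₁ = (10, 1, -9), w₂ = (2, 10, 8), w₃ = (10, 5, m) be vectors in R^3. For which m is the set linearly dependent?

The vectors are dependent exactly when the determinant of the matrix with rows w₁, w₂, w₃ vanishes.
Cofactor expansion gives det = 98*m + 490.
This vanishes exactly when m = -5.

m = -5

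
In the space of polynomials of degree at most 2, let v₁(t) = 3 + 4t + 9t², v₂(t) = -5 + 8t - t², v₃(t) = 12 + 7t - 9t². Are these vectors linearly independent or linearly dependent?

linearly independent

Write each element as a coordinate vector in ℝ³ using {1, t, t²}.
Place the vectors as rows of a 3×3 matrix and reduce to echelon form.
The reduction yields 3 nonzero rows, so the rank is 3.
Since rank = 3 (the number of vectors), the set is linearly independent.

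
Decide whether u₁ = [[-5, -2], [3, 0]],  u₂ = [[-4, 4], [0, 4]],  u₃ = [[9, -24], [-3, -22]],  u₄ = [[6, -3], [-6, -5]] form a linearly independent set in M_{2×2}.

Take coordinates with respect to the standard basis {E₁₁, E₁₂, E₂₁, E₂₂}.
The matrix [u₁|u₂|u₃|u₄] has determinant 0.
A zero determinant means the columns are linearly dependent.
Indeed 3u₁ - 3u₂ - u₃ + 2u₄ = 0.

linearly dependent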